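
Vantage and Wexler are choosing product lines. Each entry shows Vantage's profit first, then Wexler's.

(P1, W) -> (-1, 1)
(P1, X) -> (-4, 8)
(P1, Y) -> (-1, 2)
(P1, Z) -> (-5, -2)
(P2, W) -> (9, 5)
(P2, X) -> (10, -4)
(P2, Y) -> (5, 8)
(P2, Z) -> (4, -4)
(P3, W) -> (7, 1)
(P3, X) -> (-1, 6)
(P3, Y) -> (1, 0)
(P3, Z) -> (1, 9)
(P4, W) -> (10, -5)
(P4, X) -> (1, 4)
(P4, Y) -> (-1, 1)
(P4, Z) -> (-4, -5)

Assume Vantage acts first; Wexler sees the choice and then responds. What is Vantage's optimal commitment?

P2

Work backward from Wexler's decision.
- P1: Wexler compares 1, 8, 2, -2 and picks X; Vantage would get -4.
- P2: Wexler compares 5, -4, 8, -4 and picks Y; Vantage would get 5.
- P3: Wexler compares 1, 6, 0, 9 and picks Z; Vantage would get 1.
- P4: Wexler compares -5, 4, 1, -5 and picks X; Vantage would get 1.
Among -4, 5, 1, 1, the best is 5 at P2. Subgame-perfect outcome: (P2, Y) with payoffs (5, 8).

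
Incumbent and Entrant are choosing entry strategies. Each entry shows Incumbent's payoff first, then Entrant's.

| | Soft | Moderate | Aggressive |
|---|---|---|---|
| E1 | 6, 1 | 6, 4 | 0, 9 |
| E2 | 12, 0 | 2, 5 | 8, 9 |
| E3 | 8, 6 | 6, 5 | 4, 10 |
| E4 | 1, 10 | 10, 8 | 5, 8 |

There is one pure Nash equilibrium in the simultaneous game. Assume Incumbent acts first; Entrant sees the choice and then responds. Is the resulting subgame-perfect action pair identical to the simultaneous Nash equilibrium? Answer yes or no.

Work backward from Entrant's decision.
- E1 → Entrant plays Aggressive (best of 1, 4, 9); Incumbent gets 0.
- E2 → Entrant plays Aggressive (best of 0, 5, 9); Incumbent gets 8.
- E3 → Entrant plays Aggressive (best of 6, 5, 10); Incumbent gets 4.
- E4 → Entrant plays Soft (best of 10, 8, 8); Incumbent gets 1.
Maximizing over 0, 8, 4, 1, Incumbent chooses E2. Subgame-perfect outcome: (E2, Aggressive) with payoffs (8, 9).
Under simultaneous play:
Incumbent's best replies: Soft→E2; Moderate→E4; Aggressive→E2.
Entrant's best replies: E1→Aggressive; E2→Aggressive; E3→Aggressive; E4→Soft.
Only (E2, Aggressive) has each player best-responding; Nash payoffs (8, 9).
Sequential outcome (E2, Aggressive) coincides with the Nash profile (E2, Aggressive).

yes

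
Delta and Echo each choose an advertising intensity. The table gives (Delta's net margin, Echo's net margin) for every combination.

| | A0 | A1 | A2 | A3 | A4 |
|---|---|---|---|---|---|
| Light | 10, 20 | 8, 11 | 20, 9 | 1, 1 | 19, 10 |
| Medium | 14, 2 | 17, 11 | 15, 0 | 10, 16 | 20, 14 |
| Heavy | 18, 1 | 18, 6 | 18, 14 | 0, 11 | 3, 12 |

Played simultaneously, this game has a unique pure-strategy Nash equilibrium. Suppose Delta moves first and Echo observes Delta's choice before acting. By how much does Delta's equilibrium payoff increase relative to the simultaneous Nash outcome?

Work backward from Echo's decision.
- Light: BR = A0, leader payoff 10.
- Medium: BR = A3, leader payoff 10.
- Heavy: BR = A2, leader payoff 18.
Maximizing over 10, 10, 18, Delta chooses Heavy. Subgame-perfect outcome: (Heavy, A2) with payoffs (18, 14).
Now find the simultaneous Nash equilibrium.
Delta's best replies: A0→Heavy; A1→Heavy; A2→Light; A3→Medium; A4→Medium.
Echo's best replies: Light→A0; Medium→A3; Heavy→A2.
The unique mutual best reply is (Medium, A3), giving (10, 16).
Delta's commitment gain: 18 − 10 = 8.

8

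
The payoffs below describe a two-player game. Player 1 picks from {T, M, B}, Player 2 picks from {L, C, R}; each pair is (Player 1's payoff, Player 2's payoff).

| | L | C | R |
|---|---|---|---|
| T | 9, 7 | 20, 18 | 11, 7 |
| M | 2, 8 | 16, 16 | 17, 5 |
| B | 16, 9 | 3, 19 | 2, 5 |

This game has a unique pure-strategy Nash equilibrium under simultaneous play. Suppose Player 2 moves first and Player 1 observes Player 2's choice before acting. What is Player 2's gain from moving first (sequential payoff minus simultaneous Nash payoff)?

Work backward from Player 1's decision.
- L → Player 1 plays B (best of 9, 2, 16); Player 2 gets 9.
- C → Player 1 plays T (best of 20, 16, 3); Player 2 gets 18.
- R → Player 1 plays M (best of 11, 17, 2); Player 2 gets 5.
Maximizing over 9, 18, 5, Player 2 chooses C. Subgame-perfect outcome: (T, C) with payoffs (20, 18).
Now find the simultaneous Nash equilibrium.
Player 1's best replies: L→B; C→T; R→M.
Player 2's best replies: T→C; M→C; B→C.
Only (T, C) has each player best-responding; Nash payoffs (20, 18).
Player 2's commitment gain: 18 − 18 = 0.

0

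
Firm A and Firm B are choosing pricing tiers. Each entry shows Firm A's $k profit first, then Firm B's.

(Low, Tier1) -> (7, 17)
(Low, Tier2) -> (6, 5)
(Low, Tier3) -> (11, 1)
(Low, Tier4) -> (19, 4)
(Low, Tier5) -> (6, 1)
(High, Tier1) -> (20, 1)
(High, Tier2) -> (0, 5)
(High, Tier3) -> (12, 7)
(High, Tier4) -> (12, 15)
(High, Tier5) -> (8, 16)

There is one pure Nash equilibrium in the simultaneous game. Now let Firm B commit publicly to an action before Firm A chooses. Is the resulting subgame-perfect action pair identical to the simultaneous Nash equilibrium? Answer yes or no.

Solve by backward induction (Firm B leads).
- Tier1 → Firm A plays High (best of 7, 20); Firm B gets 1.
- Tier2 → Firm A plays Low (best of 6, 0); Firm B gets 5.
- Tier3 → Firm A plays High (best of 11, 12); Firm B gets 7.
- Tier4 → Firm A plays Low (best of 19, 12); Firm B gets 4.
- Tier5 → Firm A plays High (best of 6, 8); Firm B gets 16.
Firm B's induced payoffs are 1, 5, 7, 4, 16, so Firm B commits to Tier5. Subgame-perfect outcome: (High, Tier5) with payoffs (8, 16).
Now find the simultaneous Nash equilibrium.
Firm A's best replies: Tier1→High; Tier2→Low; Tier3→High; Tier4→Low; Tier5→High.
Firm B's best replies: Low→Tier1; High→Tier5.
Only (High, Tier5) has each player best-responding; Nash payoffs (8, 16).
Sequential outcome (High, Tier5) coincides with the Nash profile (High, Tier5).

yes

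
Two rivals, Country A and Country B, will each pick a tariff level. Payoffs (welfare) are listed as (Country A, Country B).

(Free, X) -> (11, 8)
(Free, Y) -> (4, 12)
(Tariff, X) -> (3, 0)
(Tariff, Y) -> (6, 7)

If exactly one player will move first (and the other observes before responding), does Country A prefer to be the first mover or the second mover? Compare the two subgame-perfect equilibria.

second

If Country A leads: Country B's best replies are Free→Y, Tariff→Y; Country A's induced payoffs 4, 6; outcome (Tariff, Y), payoffs (6, 7).
If Country B leads: Country A's best replies are X→Free, Y→Tariff; Country B's induced payoffs 8, 7; outcome (Free, X), payoffs (11, 8).
Country A gets 6 moving first and 11 moving second, so Country A prefers to move second.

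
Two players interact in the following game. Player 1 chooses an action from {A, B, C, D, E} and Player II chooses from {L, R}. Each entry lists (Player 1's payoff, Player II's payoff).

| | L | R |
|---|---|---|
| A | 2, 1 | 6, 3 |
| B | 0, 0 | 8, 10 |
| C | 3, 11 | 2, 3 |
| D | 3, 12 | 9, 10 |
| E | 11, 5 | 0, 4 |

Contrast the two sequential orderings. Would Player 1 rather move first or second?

first

If Player 1 leads: Player II's best replies are A→R, B→R, C→L, D→L, E→L; Player 1's induced payoffs 6, 8, 3, 3, 11; outcome (E, L), payoffs (11, 5).
If Player II leads: Player 1's best replies are L→E, R→D; Player II's induced payoffs 5, 10; outcome (D, R), payoffs (9, 10).
Player 1 gets 11 moving first and 9 moving second, so Player 1 prefers to move first.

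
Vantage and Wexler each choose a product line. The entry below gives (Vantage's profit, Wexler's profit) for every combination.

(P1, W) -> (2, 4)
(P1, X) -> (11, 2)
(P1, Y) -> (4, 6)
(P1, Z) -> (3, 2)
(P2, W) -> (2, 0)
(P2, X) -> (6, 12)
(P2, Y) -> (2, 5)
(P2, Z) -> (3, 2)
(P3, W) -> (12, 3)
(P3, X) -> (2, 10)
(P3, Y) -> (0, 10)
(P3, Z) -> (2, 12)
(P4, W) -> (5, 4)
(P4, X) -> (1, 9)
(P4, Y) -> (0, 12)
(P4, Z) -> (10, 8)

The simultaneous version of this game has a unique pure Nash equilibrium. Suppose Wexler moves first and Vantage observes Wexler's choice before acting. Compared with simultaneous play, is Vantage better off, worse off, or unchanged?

better off

Vantage best-responds to each possible Wexler move:
- W → Vantage plays P3 (best of 2, 2, 12, 5); Wexler gets 3.
- X → Vantage plays P1 (best of 11, 6, 2, 1); Wexler gets 2.
- Y → Vantage plays P1 (best of 4, 2, 0, 0); Wexler gets 6.
- Z → Vantage plays P4 (best of 3, 3, 2, 10); Wexler gets 8.
Among 3, 2, 6, 8, the best is 8 at Z. Subgame-perfect outcome: (P4, Z) with payoffs (10, 8).
Under simultaneous play:
Vantage's best replies: W→P3; X→P1; Y→P1; Z→P4.
Wexler's best replies: P1→Y; P2→X; P3→Z; P4→Y.
The unique mutual best reply is (P1, Y), giving (4, 6).
Vantage earns 10 sequentially versus 4 at the Nash outcome: better off.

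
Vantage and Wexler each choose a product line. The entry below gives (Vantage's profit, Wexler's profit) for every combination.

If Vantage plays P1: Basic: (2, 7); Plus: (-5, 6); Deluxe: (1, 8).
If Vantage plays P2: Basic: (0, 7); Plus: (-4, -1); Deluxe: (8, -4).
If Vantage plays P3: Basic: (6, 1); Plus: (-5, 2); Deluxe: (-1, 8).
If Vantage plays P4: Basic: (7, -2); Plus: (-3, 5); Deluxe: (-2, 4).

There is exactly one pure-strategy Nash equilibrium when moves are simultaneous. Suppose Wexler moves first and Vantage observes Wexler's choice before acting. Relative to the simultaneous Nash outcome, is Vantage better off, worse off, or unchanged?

Work backward from Vantage's decision.
- Basic: Vantage compares 2, 0, 6, 7 and picks P4; Wexler would get -2.
- Plus: Vantage compares -5, -4, -5, -3 and picks P4; Wexler would get 5.
- Deluxe: Vantage compares 1, 8, -1, -2 and picks P2; Wexler would get -4.
Maximizing over -2, 5, -4, Wexler chooses Plus. Subgame-perfect outcome: (P4, Plus) with payoffs (-3, 5).
Now find the simultaneous Nash equilibrium.
Vantage's best replies: Basic→P4; Plus→P4; Deluxe→P2.
Wexler's best replies: P1→Deluxe; P2→Basic; P3→Deluxe; P4→Plus.
Only (P4, Plus) has each player best-responding; Nash payoffs (-3, 5).
Vantage earns -3 sequentially versus -3 at the Nash outcome: unchanged.

unchanged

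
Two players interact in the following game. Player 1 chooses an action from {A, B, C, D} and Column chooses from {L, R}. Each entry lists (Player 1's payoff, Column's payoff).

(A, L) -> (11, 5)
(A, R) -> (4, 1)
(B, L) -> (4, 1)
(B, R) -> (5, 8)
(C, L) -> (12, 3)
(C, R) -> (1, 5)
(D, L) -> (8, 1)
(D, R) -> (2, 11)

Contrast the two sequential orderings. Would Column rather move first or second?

If Player 1 leads: Column's best replies are A→L, B→R, C→R, D→R; Player 1's induced payoffs 11, 5, 1, 2; outcome (A, L), payoffs (11, 5).
If Column leads: Player 1's best replies are L→C, R→B; Column's induced payoffs 3, 8; outcome (B, R), payoffs (5, 8).
Column gets 8 moving first and 5 moving second, so Column prefers to move first.

first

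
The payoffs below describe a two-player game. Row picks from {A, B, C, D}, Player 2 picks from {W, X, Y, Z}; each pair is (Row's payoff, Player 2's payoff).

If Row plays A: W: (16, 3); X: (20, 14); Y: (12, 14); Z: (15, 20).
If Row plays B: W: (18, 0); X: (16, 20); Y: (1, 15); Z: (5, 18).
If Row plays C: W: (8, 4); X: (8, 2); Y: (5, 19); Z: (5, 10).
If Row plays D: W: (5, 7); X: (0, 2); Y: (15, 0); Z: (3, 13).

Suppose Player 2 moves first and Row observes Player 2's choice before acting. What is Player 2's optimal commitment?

Work backward from Row's decision.
- W: BR = B, leader payoff 0.
- X: BR = A, leader payoff 14.
- Y: BR = D, leader payoff 0.
- Z: BR = A, leader payoff 20.
Player 2's induced payoffs are 0, 14, 0, 20, so Player 2 commits to Z. Subgame-perfect outcome: (A, Z) with payoffs (15, 20).

Z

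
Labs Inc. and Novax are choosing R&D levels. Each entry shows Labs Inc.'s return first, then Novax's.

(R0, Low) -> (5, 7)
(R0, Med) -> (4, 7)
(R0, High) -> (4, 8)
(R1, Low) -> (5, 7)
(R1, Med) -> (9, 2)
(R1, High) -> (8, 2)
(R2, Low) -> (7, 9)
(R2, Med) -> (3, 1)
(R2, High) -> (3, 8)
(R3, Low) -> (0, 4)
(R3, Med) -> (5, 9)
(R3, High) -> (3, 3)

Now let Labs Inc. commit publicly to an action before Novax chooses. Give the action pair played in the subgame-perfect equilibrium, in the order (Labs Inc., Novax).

Work backward from Novax's decision.
- R0: Novax compares 7, 7, 8 and picks High; Labs Inc. would get 4.
- R1: Novax compares 7, 2, 2 and picks Low; Labs Inc. would get 5.
- R2: Novax compares 9, 1, 8 and picks Low; Labs Inc. would get 7.
- R3: Novax compares 4, 9, 3 and picks Med; Labs Inc. would get 5.
Among 4, 5, 7, 5, the best is 7 at R2. Subgame-perfect outcome: (R2, Low) with payoffs (7, 9).

(R2, Low)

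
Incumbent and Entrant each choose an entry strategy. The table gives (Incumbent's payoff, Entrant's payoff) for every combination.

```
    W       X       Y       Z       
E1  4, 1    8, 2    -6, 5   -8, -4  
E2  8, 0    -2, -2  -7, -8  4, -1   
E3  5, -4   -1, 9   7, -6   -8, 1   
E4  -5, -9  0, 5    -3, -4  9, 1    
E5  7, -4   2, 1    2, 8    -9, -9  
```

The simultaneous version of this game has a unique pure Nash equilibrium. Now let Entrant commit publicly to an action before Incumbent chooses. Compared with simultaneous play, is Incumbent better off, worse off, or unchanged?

Work backward from Incumbent's decision.
- W → Incumbent plays E2 (best of 4, 8, 5, -5, 7); Entrant gets 0.
- X → Incumbent plays E1 (best of 8, -2, -1, 0, 2); Entrant gets 2.
- Y → Incumbent plays E3 (best of -6, -7, 7, -3, 2); Entrant gets -6.
- Z → Incumbent plays E4 (best of -8, 4, -8, 9, -9); Entrant gets 1.
Maximizing over 0, 2, -6, 1, Entrant chooses X. Subgame-perfect outcome: (E1, X) with payoffs (8, 2).
For the simultaneous game, intersect best replies.
Incumbent's best replies: W→E2; X→E1; Y→E3; Z→E4.
Entrant's best replies: E1→Y; E2→W; E3→X; E4→X; E5→Y.
The unique mutual best reply is (E2, W), giving (8, 0).
Incumbent earns 8 sequentially versus 8 at the Nash outcome: unchanged.

unchanged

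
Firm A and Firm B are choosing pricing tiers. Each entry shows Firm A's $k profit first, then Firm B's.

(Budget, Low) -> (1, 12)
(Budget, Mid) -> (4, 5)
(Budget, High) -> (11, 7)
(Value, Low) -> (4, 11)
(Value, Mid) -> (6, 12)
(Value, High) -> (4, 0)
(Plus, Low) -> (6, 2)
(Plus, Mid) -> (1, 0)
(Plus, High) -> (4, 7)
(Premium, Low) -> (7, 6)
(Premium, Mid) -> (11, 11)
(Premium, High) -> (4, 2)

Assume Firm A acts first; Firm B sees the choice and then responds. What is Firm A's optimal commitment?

Premium

Work backward from Firm B's decision.
- Budget: BR = Low, leader payoff 1.
- Value: BR = Mid, leader payoff 6.
- Plus: BR = High, leader payoff 4.
- Premium: BR = Mid, leader payoff 11.
Firm A's induced payoffs are 1, 6, 4, 11, so Firm A commits to Premium. Subgame-perfect outcome: (Premium, Mid) with payoffs (11, 11).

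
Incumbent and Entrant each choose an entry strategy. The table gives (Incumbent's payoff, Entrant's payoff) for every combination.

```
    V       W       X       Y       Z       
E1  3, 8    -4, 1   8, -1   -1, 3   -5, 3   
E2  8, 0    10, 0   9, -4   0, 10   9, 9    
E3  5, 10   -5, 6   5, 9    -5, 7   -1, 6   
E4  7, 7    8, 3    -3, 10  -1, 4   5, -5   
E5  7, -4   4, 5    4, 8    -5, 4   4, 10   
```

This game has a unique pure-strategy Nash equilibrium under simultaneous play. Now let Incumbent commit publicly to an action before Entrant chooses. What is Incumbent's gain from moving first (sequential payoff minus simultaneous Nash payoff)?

Entrant best-responds to each possible Incumbent move:
- E1 → Entrant plays V (best of 8, 1, -1, 3, 3); Incumbent gets 3.
- E2 → Entrant plays Y (best of 0, 0, -4, 10, 9); Incumbent gets 0.
- E3 → Entrant plays V (best of 10, 6, 9, 7, 6); Incumbent gets 5.
- E4 → Entrant plays X (best of 7, 3, 10, 4, -5); Incumbent gets -3.
- E5 → Entrant plays Z (best of -4, 5, 8, 4, 10); Incumbent gets 4.
Maximizing over 3, 0, 5, -3, 4, Incumbent chooses E3. Subgame-perfect outcome: (E3, V) with payoffs (5, 10).
Now find the simultaneous Nash equilibrium.
Incumbent's best replies: V→E2; W→E2; X→E2; Y→E2; Z→E2.
Entrant's best replies: E1→V; E2→Y; E3→V; E4→X; E5→Z.
The unique mutual best reply is (E2, Y), giving (0, 10).
Incumbent's commitment gain: 5 − 0 = 5.

5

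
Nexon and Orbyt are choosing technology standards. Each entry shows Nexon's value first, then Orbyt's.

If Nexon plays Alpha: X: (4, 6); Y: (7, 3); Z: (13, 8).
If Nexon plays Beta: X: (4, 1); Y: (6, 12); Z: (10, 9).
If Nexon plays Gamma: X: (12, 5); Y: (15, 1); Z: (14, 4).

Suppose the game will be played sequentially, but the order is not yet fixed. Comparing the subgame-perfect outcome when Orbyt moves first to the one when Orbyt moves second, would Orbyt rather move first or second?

second

If Nexon leads: Orbyt's best replies are Alpha→Z, Beta→Y, Gamma→X; Nexon's induced payoffs 13, 6, 12; outcome (Alpha, Z), payoffs (13, 8).
If Orbyt leads: Nexon's best replies are X→Gamma, Y→Gamma, Z→Gamma; Orbyt's induced payoffs 5, 1, 4; outcome (Gamma, X), payoffs (12, 5).
Orbyt gets 5 moving first and 8 moving second, so Orbyt prefers to move second.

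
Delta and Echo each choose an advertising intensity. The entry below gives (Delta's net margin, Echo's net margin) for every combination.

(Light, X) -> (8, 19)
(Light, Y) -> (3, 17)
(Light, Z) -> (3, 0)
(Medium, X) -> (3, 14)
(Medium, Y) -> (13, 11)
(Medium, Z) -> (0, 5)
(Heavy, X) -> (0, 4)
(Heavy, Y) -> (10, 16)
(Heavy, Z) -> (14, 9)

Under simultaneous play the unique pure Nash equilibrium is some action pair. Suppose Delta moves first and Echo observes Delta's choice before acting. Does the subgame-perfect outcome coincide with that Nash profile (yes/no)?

no

Echo best-responds to each possible Delta move:
- Light: BR = X, leader payoff 8.
- Medium: BR = X, leader payoff 3.
- Heavy: BR = Y, leader payoff 10.
Delta's induced payoffs are 8, 3, 10, so Delta commits to Heavy. Subgame-perfect outcome: (Heavy, Y) with payoffs (10, 16).
Under simultaneous play:
Delta's best replies: X→Light; Y→Medium; Z→Heavy.
Echo's best replies: Light→X; Medium→X; Heavy→Y.
Only (Light, X) has each player best-responding; Nash payoffs (8, 19).
Sequential outcome (Heavy, Y) differs from the Nash profile (Light, X).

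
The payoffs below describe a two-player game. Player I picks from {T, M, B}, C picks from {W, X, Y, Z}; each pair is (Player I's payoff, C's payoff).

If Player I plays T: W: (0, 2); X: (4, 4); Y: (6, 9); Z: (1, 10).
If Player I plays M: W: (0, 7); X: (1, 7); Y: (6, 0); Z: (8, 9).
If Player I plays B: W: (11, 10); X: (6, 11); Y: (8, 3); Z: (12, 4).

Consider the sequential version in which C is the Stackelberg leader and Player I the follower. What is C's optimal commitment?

Solve by backward induction (C leads).
- W → Player I plays B (best of 0, 0, 11); C gets 10.
- X → Player I plays B (best of 4, 1, 6); C gets 11.
- Y → Player I plays B (best of 6, 6, 8); C gets 3.
- Z → Player I plays B (best of 1, 8, 12); C gets 4.
C's induced payoffs are 10, 11, 3, 4, so C commits to X. Subgame-perfect outcome: (B, X) with payoffs (6, 11).

X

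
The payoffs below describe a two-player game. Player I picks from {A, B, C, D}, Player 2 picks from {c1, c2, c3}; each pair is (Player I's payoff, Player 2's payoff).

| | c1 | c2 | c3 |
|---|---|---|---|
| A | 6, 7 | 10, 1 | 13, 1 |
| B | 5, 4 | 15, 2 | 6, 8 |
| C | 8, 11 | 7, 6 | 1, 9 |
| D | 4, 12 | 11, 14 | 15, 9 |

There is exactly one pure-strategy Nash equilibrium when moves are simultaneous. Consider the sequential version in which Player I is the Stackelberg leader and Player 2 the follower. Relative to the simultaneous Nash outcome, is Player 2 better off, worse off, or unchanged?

better off

Work backward from Player 2's decision.
- A: Player 2 compares 7, 1, 1 and picks c1; Player I would get 6.
- B: Player 2 compares 4, 2, 8 and picks c3; Player I would get 6.
- C: Player 2 compares 11, 6, 9 and picks c1; Player I would get 8.
- D: Player 2 compares 12, 14, 9 and picks c2; Player I would get 11.
Among 6, 6, 8, 11, the best is 11 at D. Subgame-perfect outcome: (D, c2) with payoffs (11, 14).
Under simultaneous play:
Player I's best replies: c1→C; c2→B; c3→D.
Player 2's best replies: A→c1; B→c3; C→c1; D→c2.
Only (C, c1) has each player best-responding; Nash payoffs (8, 11).
Player 2 earns 14 sequentially versus 11 at the Nash outcome: better off.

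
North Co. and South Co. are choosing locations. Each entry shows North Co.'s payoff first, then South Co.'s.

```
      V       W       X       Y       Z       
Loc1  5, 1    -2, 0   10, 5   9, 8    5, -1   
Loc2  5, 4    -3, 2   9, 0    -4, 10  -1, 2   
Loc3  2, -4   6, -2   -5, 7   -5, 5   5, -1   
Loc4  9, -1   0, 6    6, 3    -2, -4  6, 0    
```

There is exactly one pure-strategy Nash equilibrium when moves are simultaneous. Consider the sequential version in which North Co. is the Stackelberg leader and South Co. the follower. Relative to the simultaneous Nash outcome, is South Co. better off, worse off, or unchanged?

South Co. best-responds to each possible North Co. move:
- Loc1 → South Co. plays Y (best of 1, 0, 5, 8, -1); North Co. gets 9.
- Loc2 → South Co. plays Y (best of 4, 2, 0, 10, 2); North Co. gets -4.
- Loc3 → South Co. plays X (best of -4, -2, 7, 5, -1); North Co. gets -5.
- Loc4 → South Co. plays W (best of -1, 6, 3, -4, 0); North Co. gets 0.
North Co.'s induced payoffs are 9, -4, -5, 0, so North Co. commits to Loc1. Subgame-perfect outcome: (Loc1, Y) with payoffs (9, 8).
Under simultaneous play:
North Co.'s best replies: V→Loc4; W→Loc3; X→Loc1; Y→Loc1; Z→Loc4.
South Co.'s best replies: Loc1→Y; Loc2→Y; Loc3→X; Loc4→W.
The unique mutual best reply is (Loc1, Y), giving (9, 8).
South Co. earns 8 sequentially versus 8 at the Nash outcome: unchanged.

unchanged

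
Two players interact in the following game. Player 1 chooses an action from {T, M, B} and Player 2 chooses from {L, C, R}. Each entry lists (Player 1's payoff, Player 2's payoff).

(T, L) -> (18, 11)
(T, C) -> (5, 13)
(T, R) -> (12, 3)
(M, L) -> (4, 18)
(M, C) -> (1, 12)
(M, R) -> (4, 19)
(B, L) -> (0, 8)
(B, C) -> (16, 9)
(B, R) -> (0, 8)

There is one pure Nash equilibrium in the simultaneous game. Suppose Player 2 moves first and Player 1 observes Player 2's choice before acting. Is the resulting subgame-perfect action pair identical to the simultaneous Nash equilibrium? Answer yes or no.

no

Work backward from Player 1's decision.
- L: BR = T, leader payoff 11.
- C: BR = B, leader payoff 9.
- R: BR = T, leader payoff 3.
Among 11, 9, 3, the best is 11 at L. Subgame-perfect outcome: (T, L) with payoffs (18, 11).
For the simultaneous game, intersect best replies.
Player 1's best replies: L→T; C→B; R→T.
Player 2's best replies: T→C; M→R; B→C.
The unique mutual best reply is (B, C), giving (16, 9).
Sequential outcome (T, L) differs from the Nash profile (B, C).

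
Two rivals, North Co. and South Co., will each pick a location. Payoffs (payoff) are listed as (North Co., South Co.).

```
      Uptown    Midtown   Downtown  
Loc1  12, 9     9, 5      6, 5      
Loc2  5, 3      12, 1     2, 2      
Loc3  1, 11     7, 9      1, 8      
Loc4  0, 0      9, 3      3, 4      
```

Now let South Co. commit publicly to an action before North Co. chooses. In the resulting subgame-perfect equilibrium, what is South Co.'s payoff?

9

Solve by backward induction (South Co. leads).
- Uptown: BR = Loc1, leader payoff 9.
- Midtown: BR = Loc2, leader payoff 1.
- Downtown: BR = Loc1, leader payoff 5.
Maximizing over 9, 1, 5, South Co. chooses Uptown. Subgame-perfect outcome: (Loc1, Uptown) with payoffs (12, 9).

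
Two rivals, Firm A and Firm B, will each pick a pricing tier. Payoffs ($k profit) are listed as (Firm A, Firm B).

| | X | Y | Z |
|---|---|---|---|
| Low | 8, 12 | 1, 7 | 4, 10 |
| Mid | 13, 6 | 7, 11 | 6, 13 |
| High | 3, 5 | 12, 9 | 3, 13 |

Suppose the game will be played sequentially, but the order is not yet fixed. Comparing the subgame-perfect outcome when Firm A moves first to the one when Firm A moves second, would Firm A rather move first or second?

If Firm A leads: Firm B's best replies are Low→X, Mid→Z, High→Z; Firm A's induced payoffs 8, 6, 3; outcome (Low, X), payoffs (8, 12).
If Firm B leads: Firm A's best replies are X→Mid, Y→High, Z→Mid; Firm B's induced payoffs 6, 9, 13; outcome (Mid, Z), payoffs (6, 13).
Firm A gets 8 moving first and 6 moving second, so Firm A prefers to move first.

first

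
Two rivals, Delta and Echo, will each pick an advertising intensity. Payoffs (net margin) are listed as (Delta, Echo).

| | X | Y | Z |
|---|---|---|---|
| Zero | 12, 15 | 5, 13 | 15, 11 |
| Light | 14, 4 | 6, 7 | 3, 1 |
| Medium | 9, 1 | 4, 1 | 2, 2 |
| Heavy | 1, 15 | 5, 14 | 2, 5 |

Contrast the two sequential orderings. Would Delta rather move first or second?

If Delta leads: Echo's best replies are Zero→X, Light→Y, Medium→Z, Heavy→X; Delta's induced payoffs 12, 6, 2, 1; outcome (Zero, X), payoffs (12, 15).
If Echo leads: Delta's best replies are X→Light, Y→Light, Z→Zero; Echo's induced payoffs 4, 7, 11; outcome (Zero, Z), payoffs (15, 11).
Delta gets 12 moving first and 15 moving second, so Delta prefers to move second.

second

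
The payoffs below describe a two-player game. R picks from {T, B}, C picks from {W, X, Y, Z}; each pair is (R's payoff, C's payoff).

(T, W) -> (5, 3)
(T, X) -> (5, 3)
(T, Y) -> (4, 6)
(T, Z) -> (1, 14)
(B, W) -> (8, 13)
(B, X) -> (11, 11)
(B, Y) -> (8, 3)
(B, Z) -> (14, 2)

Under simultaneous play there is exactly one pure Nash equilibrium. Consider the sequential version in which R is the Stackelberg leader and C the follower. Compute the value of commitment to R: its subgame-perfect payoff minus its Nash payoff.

0

Solve by backward induction (R leads).
- T → C plays Z (best of 3, 3, 6, 14); R gets 1.
- B → C plays W (best of 13, 11, 3, 2); R gets 8.
Maximizing over 1, 8, R chooses B. Subgame-perfect outcome: (B, W) with payoffs (8, 13).
Now find the simultaneous Nash equilibrium.
R's best replies: W→B; X→B; Y→B; Z→B.
C's best replies: T→Z; B→W.
Only (B, W) has each player best-responding; Nash payoffs (8, 13).
R's commitment gain: 8 − 8 = 0.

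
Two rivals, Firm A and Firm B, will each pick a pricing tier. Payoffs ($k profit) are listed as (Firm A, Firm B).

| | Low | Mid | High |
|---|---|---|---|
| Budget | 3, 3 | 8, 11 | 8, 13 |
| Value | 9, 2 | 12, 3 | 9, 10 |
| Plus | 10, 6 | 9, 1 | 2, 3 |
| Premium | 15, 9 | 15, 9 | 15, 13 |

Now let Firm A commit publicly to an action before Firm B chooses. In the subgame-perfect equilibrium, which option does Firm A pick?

Premium

Work backward from Firm B's decision.
- Budget: BR = High, leader payoff 8.
- Value: BR = High, leader payoff 9.
- Plus: BR = Low, leader payoff 10.
- Premium: BR = High, leader payoff 15.
Firm A's induced payoffs are 8, 9, 10, 15, so Firm A commits to Premium. Subgame-perfect outcome: (Premium, High) with payoffs (15, 13).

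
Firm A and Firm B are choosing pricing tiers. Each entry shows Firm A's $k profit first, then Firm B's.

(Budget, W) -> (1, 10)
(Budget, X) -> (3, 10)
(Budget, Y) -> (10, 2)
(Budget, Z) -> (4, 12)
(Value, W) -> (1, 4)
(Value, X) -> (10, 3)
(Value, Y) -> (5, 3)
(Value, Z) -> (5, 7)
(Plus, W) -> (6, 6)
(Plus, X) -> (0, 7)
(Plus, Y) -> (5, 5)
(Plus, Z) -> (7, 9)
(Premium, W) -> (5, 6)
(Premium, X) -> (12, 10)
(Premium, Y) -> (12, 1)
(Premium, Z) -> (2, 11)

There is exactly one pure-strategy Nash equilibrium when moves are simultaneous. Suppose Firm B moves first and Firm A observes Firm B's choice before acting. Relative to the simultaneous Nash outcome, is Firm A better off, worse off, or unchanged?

better off

Backward induction with Firm B moving first.
- W: Firm A compares 1, 1, 6, 5 and picks Plus; Firm B would get 6.
- X: Firm A compares 3, 10, 0, 12 and picks Premium; Firm B would get 10.
- Y: Firm A compares 10, 5, 5, 12 and picks Premium; Firm B would get 1.
- Z: Firm A compares 4, 5, 7, 2 and picks Plus; Firm B would get 9.
Maximizing over 6, 10, 1, 9, Firm B chooses X. Subgame-perfect outcome: (Premium, X) with payoffs (12, 10).
Now find the simultaneous Nash equilibrium.
Firm A's best replies: W→Plus; X→Premium; Y→Premium; Z→Plus.
Firm B's best replies: Budget→Z; Value→Z; Plus→Z; Premium→Z.
The unique mutual best reply is (Plus, Z), giving (7, 9).
Firm A earns 12 sequentially versus 7 at the Nash outcome: better off.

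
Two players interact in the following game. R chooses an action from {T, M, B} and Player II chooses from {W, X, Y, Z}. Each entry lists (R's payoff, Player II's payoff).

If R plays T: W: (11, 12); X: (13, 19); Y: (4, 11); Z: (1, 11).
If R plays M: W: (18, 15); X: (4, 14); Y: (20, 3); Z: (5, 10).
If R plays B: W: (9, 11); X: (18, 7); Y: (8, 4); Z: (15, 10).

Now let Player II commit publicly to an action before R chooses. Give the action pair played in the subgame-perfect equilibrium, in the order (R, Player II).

(M, W)

Solve by backward induction (Player II leads).
- W: R compares 11, 18, 9 and picks M; Player II would get 15.
- X: R compares 13, 4, 18 and picks B; Player II would get 7.
- Y: R compares 4, 20, 8 and picks M; Player II would get 3.
- Z: R compares 1, 5, 15 and picks B; Player II would get 10.
Maximizing over 15, 7, 3, 10, Player II chooses W. Subgame-perfect outcome: (M, W) with payoffs (18, 15).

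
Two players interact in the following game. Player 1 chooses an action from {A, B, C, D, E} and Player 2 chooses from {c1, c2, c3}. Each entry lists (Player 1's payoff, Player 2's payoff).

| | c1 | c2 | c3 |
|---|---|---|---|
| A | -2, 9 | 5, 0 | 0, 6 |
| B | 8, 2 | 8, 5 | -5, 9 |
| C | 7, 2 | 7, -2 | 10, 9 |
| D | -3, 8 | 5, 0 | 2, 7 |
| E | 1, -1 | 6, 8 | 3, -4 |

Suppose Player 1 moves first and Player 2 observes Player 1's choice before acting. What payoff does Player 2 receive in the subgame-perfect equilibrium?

9

Work backward from Player 2's decision.
- A: BR = c1, leader payoff -2.
- B: BR = c3, leader payoff -5.
- C: BR = c3, leader payoff 10.
- D: BR = c1, leader payoff -3.
- E: BR = c2, leader payoff 6.
Among -2, -5, 10, -3, 6, the best is 10 at C. Subgame-perfect outcome: (C, c3) with payoffs (10, 9).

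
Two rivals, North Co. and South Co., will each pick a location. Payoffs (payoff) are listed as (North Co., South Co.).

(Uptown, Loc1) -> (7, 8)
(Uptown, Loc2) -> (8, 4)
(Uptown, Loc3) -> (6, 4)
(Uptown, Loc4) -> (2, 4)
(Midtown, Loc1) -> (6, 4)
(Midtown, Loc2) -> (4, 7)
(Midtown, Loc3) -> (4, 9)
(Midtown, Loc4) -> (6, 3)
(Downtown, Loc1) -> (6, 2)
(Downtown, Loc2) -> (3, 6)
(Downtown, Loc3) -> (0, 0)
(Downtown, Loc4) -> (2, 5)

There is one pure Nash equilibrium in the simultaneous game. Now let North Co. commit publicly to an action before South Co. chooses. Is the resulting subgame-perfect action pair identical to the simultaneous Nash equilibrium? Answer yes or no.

Solve by backward induction (North Co. leads).
- Uptown: BR = Loc1, leader payoff 7.
- Midtown: BR = Loc3, leader payoff 4.
- Downtown: BR = Loc2, leader payoff 3.
Maximizing over 7, 4, 3, North Co. chooses Uptown. Subgame-perfect outcome: (Uptown, Loc1) with payoffs (7, 8).
For the simultaneous game, intersect best replies.
North Co.'s best replies: Loc1→Uptown; Loc2→Uptown; Loc3→Uptown; Loc4→Midtown.
South Co.'s best replies: Uptown→Loc1; Midtown→Loc3; Downtown→Loc2.
The unique mutual best reply is (Uptown, Loc1), giving (7, 8).
Sequential outcome (Uptown, Loc1) coincides with the Nash profile (Uptown, Loc1).

yes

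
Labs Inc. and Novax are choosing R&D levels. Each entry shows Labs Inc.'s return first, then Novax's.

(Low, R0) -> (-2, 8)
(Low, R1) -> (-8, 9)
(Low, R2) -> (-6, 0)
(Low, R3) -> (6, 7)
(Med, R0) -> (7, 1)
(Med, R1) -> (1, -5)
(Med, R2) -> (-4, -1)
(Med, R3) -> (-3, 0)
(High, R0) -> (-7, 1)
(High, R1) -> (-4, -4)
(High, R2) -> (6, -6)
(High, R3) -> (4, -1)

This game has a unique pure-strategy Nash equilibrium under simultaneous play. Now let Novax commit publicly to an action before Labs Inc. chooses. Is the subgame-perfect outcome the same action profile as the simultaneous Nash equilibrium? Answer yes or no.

Solve by backward induction (Novax leads).
- R0: BR = Med, leader payoff 1.
- R1: BR = Med, leader payoff -5.
- R2: BR = High, leader payoff -6.
- R3: BR = Low, leader payoff 7.
Novax's induced payoffs are 1, -5, -6, 7, so Novax commits to R3. Subgame-perfect outcome: (Low, R3) with payoffs (6, 7).
Under simultaneous play:
Labs Inc.'s best replies: R0→Med; R1→Med; R2→High; R3→Low.
Novax's best replies: Low→R1; Med→R0; High→R0.
Only (Med, R0) has each player best-responding; Nash payoffs (7, 1).
Sequential outcome (Low, R3) differs from the Nash profile (Med, R0).

no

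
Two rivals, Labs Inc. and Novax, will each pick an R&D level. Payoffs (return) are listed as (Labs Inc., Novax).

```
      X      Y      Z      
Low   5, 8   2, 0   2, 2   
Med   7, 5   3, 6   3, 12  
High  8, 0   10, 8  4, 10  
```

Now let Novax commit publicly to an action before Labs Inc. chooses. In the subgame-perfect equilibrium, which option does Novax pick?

Z

Work backward from Labs Inc.'s decision.
- X: BR = High, leader payoff 0.
- Y: BR = High, leader payoff 8.
- Z: BR = High, leader payoff 10.
Maximizing over 0, 8, 10, Novax chooses Z. Subgame-perfect outcome: (High, Z) with payoffs (4, 10).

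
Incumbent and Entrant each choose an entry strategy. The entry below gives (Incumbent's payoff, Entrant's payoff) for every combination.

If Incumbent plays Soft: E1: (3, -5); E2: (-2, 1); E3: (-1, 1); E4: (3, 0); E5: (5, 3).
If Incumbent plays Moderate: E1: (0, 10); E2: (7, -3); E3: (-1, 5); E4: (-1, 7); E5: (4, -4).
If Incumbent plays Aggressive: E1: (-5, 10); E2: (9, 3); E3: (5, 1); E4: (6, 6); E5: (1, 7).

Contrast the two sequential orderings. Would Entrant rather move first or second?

first

If Incumbent leads: Entrant's best replies are Soft→E5, Moderate→E1, Aggressive→E1; Incumbent's induced payoffs 5, 0, -5; outcome (Soft, E5), payoffs (5, 3).
If Entrant leads: Incumbent's best replies are E1→Soft, E2→Aggressive, E3→Aggressive, E4→Aggressive, E5→Soft; Entrant's induced payoffs -5, 3, 1, 6, 3; outcome (Aggressive, E4), payoffs (6, 6).
Entrant gets 6 moving first and 3 moving second, so Entrant prefers to move first.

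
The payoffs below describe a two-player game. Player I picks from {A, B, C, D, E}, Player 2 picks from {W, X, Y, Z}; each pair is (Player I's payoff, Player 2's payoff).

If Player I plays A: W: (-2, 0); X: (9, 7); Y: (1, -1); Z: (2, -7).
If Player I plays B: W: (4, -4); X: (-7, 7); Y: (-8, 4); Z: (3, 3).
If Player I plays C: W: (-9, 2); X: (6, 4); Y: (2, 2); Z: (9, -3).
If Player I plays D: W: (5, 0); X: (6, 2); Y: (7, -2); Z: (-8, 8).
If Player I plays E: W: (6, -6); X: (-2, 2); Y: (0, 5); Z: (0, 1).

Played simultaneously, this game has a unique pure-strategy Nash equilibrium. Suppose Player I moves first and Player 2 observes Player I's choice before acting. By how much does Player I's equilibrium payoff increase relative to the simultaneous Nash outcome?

Backward induction with Player I moving first.
- A: Player 2 compares 0, 7, -1, -7 and picks X; Player I would get 9.
- B: Player 2 compares -4, 7, 4, 3 and picks X; Player I would get -7.
- C: Player 2 compares 2, 4, 2, -3 and picks X; Player I would get 6.
- D: Player 2 compares 0, 2, -2, 8 and picks Z; Player I would get -8.
- E: Player 2 compares -6, 2, 5, 1 and picks Y; Player I would get 0.
Among 9, -7, 6, -8, 0, the best is 9 at A. Subgame-perfect outcome: (A, X) with payoffs (9, 7).
Now find the simultaneous Nash equilibrium.
Player I's best replies: W→E; X→A; Y→D; Z→C.
Player 2's best replies: A→X; B→X; C→X; D→Z; E→Y.
Only (A, X) has each player best-responding; Nash payoffs (9, 7).
Player I's commitment gain: 9 − 9 = 0.

0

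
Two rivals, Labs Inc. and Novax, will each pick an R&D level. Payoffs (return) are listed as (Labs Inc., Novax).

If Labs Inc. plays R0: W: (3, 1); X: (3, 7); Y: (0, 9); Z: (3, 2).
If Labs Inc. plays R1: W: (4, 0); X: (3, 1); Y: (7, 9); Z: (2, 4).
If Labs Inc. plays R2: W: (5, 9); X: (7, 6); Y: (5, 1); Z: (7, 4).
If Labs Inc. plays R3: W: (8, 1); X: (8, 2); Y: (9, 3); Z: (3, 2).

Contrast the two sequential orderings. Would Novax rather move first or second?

If Labs Inc. leads: Novax's best replies are R0→Y, R1→Y, R2→W, R3→Y; Labs Inc.'s induced payoffs 0, 7, 5, 9; outcome (R3, Y), payoffs (9, 3).
If Novax leads: Labs Inc.'s best replies are W→R3, X→R3, Y→R3, Z→R2; Novax's induced payoffs 1, 2, 3, 4; outcome (R2, Z), payoffs (7, 4).
Novax gets 4 moving first and 3 moving second, so Novax prefers to move first.

first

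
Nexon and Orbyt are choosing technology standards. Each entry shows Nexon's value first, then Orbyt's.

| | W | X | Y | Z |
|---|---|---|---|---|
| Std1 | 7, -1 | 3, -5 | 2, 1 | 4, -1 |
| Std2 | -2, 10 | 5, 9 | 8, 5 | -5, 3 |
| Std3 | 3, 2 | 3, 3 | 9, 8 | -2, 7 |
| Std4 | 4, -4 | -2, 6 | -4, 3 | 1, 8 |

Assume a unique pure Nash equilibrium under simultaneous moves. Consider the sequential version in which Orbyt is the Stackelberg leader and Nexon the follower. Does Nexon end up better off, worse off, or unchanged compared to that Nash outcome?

Nexon best-responds to each possible Orbyt move:
- W: Nexon compares 7, -2, 3, 4 and picks Std1; Orbyt would get -1.
- X: Nexon compares 3, 5, 3, -2 and picks Std2; Orbyt would get 9.
- Y: Nexon compares 2, 8, 9, -4 and picks Std3; Orbyt would get 8.
- Z: Nexon compares 4, -5, -2, 1 and picks Std1; Orbyt would get -1.
Among -1, 9, 8, -1, the best is 9 at X. Subgame-perfect outcome: (Std2, X) with payoffs (5, 9).
For the simultaneous game, intersect best replies.
Nexon's best replies: W→Std1; X→Std2; Y→Std3; Z→Std1.
Orbyt's best replies: Std1→Y; Std2→W; Std3→Y; Std4→Z.
The unique mutual best reply is (Std3, Y), giving (9, 8).
Nexon earns 5 sequentially versus 9 at the Nash outcome: worse off.

worse off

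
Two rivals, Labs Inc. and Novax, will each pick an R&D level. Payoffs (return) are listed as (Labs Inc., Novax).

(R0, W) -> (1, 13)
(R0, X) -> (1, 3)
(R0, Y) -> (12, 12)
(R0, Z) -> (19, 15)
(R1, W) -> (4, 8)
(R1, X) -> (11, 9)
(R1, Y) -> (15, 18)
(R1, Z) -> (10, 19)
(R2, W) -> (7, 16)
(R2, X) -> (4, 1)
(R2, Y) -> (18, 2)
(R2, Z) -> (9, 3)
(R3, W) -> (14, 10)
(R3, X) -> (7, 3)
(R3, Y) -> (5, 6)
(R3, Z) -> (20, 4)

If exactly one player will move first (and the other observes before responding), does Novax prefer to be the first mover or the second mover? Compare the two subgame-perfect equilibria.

second

If Labs Inc. leads: Novax's best replies are R0→Z, R1→Z, R2→W, R3→W; Labs Inc.'s induced payoffs 19, 10, 7, 14; outcome (R0, Z), payoffs (19, 15).
If Novax leads: Labs Inc.'s best replies are W→R3, X→R1, Y→R2, Z→R3; Novax's induced payoffs 10, 9, 2, 4; outcome (R3, W), payoffs (14, 10).
Novax gets 10 moving first and 15 moving second, so Novax prefers to move second.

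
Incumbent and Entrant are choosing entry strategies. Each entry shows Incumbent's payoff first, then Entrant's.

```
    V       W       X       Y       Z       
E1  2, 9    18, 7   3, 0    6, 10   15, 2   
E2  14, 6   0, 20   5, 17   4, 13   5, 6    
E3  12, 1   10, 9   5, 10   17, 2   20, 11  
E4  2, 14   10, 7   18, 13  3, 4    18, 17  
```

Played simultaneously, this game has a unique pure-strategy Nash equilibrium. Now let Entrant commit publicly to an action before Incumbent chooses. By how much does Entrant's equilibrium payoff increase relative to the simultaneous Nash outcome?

Backward induction with Entrant moving first.
- V: BR = E2, leader payoff 6.
- W: BR = E1, leader payoff 7.
- X: BR = E4, leader payoff 13.
- Y: BR = E3, leader payoff 2.
- Z: BR = E3, leader payoff 11.
Entrant's induced payoffs are 6, 7, 13, 2, 11, so Entrant commits to X. Subgame-perfect outcome: (E4, X) with payoffs (18, 13).
For the simultaneous game, intersect best replies.
Incumbent's best replies: V→E2; W→E1; X→E4; Y→E3; Z→E3.
Entrant's best replies: E1→Y; E2→W; E3→Z; E4→Z.
Only (E3, Z) has each player best-responding; Nash payoffs (20, 11).
Entrant's commitment gain: 13 − 11 = 2.

2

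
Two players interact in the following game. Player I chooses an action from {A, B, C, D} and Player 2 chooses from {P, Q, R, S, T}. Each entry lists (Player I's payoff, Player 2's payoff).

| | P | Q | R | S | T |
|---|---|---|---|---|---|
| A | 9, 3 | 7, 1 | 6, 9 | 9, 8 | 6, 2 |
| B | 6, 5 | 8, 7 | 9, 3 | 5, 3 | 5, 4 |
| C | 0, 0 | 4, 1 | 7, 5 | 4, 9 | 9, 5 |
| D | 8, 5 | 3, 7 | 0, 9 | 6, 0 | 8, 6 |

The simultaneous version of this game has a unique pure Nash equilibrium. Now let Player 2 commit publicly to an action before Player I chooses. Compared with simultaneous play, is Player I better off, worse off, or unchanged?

better off

Work backward from Player I's decision.
- P → Player I plays A (best of 9, 6, 0, 8); Player 2 gets 3.
- Q → Player I plays B (best of 7, 8, 4, 3); Player 2 gets 7.
- R → Player I plays B (best of 6, 9, 7, 0); Player 2 gets 3.
- S → Player I plays A (best of 9, 5, 4, 6); Player 2 gets 8.
- T → Player I plays C (best of 6, 5, 9, 8); Player 2 gets 5.
Maximizing over 3, 7, 3, 8, 5, Player 2 chooses S. Subgame-perfect outcome: (A, S) with payoffs (9, 8).
For the simultaneous game, intersect best replies.
Player I's best replies: P→A; Q→B; R→B; S→A; T→C.
Player 2's best replies: A→R; B→Q; C→S; D→R.
Only (B, Q) has each player best-responding; Nash payoffs (8, 7).
Player I earns 9 sequentially versus 8 at the Nash outcome: better off.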